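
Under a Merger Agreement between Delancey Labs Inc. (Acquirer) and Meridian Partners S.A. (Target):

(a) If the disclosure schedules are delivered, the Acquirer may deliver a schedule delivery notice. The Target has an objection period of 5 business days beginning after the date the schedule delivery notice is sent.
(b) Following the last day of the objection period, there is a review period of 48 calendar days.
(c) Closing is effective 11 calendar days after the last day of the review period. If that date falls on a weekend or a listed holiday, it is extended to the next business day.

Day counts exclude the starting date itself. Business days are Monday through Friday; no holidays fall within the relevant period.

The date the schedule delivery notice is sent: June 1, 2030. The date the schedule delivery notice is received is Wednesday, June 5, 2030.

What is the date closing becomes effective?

The last day of the objection period: counting 5 business days from Saturday, June 1, 2030 (Jun 3, Jun 4, Jun 5, Jun 6, Jun 7, skipping weekends) reaches Friday, June 7, 2030.
Adding 48 calendar days to June 7, 2030 gives July 25, 2030, which is the last day of the review period.
The date closing becomes effective: July 25, 2030 + 11 days = August 5, 2030. August 5, 2030 is a Monday, so no roll-forward applies.

August 5, 2030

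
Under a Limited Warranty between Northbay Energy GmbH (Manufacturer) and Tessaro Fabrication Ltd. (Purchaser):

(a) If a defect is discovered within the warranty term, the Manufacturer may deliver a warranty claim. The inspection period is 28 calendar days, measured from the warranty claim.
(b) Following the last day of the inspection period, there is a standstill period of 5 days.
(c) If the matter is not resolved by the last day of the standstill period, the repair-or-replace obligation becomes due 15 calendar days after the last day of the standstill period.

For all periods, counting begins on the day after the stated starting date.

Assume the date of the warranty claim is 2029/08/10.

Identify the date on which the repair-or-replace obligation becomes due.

2029/09/27

Adding 28 calendar days to 2029/08/10 gives 2029/09/07, which is the last day of the inspection period.
The last day of the standstill period: 2029/09/07 + 5 days = 2029/09/12.
The date on which the repair-or-replace obligation becomes due: 15 calendar days after 2029/09/12 is 2029/09/27.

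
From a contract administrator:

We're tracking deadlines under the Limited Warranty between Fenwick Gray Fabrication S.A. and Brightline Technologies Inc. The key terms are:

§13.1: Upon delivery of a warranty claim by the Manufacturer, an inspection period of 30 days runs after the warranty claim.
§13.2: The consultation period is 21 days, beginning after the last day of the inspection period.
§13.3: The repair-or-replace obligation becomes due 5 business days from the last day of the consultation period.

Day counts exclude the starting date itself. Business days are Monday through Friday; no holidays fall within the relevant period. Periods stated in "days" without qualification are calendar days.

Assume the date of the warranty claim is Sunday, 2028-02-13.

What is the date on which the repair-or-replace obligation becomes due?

The last day of the inspection period: 30 calendar days after 2028-02-13 is 2028-03-14.
The last day of the consultation period: 2028-03-14 + 21 days = 2028-04-04.
The date on which the repair-or-replace obligation becomes due: counting 5 business days from Tuesday, 2028-04-04 (Apr 5, Apr 6, Apr 7, Apr 10, Apr 11, skipping weekends) reaches Tuesday, 2028-04-11.

2028-04-11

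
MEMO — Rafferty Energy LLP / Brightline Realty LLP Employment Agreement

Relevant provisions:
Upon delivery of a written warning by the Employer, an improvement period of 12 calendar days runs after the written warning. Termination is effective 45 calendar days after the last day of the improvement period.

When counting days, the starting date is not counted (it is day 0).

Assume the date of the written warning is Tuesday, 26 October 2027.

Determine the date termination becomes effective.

22 December 2027

The last day of the improvement period: 26 October 2027 + 12 days = 7 November 2027.
The date termination becomes effective: 7 November 2027 + 45 days = 22 December 2027.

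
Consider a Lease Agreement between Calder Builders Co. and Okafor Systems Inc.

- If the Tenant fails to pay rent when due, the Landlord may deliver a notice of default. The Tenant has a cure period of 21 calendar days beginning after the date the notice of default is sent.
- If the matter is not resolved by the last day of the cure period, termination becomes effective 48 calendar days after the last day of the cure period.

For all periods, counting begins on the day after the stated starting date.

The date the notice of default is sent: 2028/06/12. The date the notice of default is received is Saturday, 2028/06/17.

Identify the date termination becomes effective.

2028/08/20

The last day of the cure period: 2028/06/12 + 21 days = 2028/07/03.
The date termination becomes effective: 2028/07/03 + 48 days = 2028/08/20.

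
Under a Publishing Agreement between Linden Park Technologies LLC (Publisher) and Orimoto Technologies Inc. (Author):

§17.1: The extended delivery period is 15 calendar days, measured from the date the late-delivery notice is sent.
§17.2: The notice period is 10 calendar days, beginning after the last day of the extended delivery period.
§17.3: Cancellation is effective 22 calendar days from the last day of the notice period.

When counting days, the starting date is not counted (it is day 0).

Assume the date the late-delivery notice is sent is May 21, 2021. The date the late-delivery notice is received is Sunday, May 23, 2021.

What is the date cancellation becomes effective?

July 7, 2021

Adding 15 calendar days to May 21, 2021 gives June 5, 2021, which is the last day of the extended delivery period.
The last day of the notice period: June 5, 2021 + 10 days = June 15, 2021.
The date cancellation becomes effective: 22 calendar days after June 15, 2021 is July 7, 2021.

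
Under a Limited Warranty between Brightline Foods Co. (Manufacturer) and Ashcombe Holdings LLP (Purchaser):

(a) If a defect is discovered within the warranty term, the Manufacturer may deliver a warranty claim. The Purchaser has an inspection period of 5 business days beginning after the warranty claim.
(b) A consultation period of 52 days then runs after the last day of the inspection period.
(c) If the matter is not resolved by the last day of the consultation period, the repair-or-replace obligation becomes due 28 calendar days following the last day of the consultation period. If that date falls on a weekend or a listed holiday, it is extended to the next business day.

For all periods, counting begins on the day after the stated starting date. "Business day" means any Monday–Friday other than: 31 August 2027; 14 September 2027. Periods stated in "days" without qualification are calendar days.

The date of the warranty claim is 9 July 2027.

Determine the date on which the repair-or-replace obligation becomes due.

From Friday, 9 July 2027, 5 business days (Jul 12, Jul 13, Jul 14, Jul 15, Jul 16, skipping weekends) brings us to Friday, 16 July 2027, which is the last day of the inspection period.
The last day of the consultation period: 16 July 2027 + 52 days = 6 September 2027.
The date on which the repair-or-replace obligation becomes due: 6 September 2027 + 28 days = 4 October 2027. 4 October 2027 is a Monday and is not a listed holiday, so no roll-forward applies.

4 October 2027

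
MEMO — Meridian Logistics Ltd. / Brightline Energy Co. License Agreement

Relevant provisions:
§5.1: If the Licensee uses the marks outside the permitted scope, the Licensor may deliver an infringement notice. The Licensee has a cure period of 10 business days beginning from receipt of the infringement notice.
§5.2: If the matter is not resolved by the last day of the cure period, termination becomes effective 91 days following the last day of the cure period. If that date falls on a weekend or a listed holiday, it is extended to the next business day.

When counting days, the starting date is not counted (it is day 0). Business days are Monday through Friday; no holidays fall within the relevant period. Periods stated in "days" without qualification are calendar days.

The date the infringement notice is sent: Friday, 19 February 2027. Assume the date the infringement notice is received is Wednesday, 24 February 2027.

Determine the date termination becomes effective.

9 June 2027

From Wednesday, 24 February 2027, 10 business days (Feb 25, Feb 26, Mar 1, Mar 2, Mar 3, Mar 4, Mar 5, Mar 8, Mar 9, Mar 10, skipping weekends) brings us to Wednesday, 10 March 2027, which is the last day of the cure period.
The date termination becomes effective: 91 calendar days after 10 March 2027 is 9 June 2027. 9 June 2027 is a Wednesday, so no roll-forward applies.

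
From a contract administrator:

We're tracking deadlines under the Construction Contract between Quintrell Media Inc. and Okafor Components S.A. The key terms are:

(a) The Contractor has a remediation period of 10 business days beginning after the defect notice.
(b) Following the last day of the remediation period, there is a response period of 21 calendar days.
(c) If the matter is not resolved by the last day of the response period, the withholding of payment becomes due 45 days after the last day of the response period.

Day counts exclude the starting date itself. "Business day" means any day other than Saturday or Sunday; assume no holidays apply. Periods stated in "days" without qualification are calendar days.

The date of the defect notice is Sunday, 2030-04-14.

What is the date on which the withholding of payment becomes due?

2030-07-01

The last day of the remediation period: counting 10 business days from Sunday, 2030-04-14 (Apr 15, Apr 16, Apr 17, Apr 18, Apr 19, Apr 22, Apr 23, Apr 24, Apr 25, Apr 26, skipping weekends) reaches Friday, 2030-04-26.
The last day of the response period: 21 calendar days after 2030-04-26 is 2030-05-17.
Adding 45 calendar days to 2030-05-17 gives 2030-07-01, which is the date on which the withholding of payment becomes due.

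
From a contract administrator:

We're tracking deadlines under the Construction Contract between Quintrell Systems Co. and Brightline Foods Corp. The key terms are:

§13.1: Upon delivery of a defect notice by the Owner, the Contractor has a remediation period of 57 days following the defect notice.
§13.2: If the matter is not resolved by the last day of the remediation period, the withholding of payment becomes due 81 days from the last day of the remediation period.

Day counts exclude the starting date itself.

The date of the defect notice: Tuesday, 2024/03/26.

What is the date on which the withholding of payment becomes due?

2024/08/11

The last day of the remediation period: 57 calendar days after 2024/03/26 is 2024/05/22.
Adding 81 calendar days to 2024/05/22 gives 2024/08/11, which is the date on which the withholding of payment becomes due.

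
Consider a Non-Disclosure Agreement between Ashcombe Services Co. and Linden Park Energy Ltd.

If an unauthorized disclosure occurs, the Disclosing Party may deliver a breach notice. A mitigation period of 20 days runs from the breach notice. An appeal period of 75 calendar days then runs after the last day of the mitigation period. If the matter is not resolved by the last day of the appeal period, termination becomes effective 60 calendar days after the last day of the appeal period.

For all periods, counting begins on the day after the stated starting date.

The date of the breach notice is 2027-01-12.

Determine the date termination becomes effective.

2027-06-16

Adding 20 calendar days to 2027-01-12 gives 2027-02-01, which is the last day of the mitigation period.
The last day of the appeal period: 2027-02-01 + 75 days = 2027-04-17.
Adding 60 calendar days to 2027-04-17 gives 2027-06-16, which is the date termination becomes effective.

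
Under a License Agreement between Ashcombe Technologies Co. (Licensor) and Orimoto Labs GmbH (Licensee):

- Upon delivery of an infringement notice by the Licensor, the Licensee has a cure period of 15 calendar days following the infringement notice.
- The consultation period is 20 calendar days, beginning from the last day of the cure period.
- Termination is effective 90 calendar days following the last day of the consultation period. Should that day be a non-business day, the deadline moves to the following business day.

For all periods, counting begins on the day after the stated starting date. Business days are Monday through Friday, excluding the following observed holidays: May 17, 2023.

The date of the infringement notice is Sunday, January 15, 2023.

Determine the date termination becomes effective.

Adding 15 calendar days to January 15, 2023 gives January 30, 2023, which is the last day of the cure period.
Adding 20 calendar days to January 30, 2023 gives February 19, 2023, which is the last day of the consultation period.
The date termination becomes effective: February 19, 2023 + 90 days = May 20, 2023. That falls on a Saturday, so it rolls to the next business day, Monday, May 22, 2023.

May 22, 2023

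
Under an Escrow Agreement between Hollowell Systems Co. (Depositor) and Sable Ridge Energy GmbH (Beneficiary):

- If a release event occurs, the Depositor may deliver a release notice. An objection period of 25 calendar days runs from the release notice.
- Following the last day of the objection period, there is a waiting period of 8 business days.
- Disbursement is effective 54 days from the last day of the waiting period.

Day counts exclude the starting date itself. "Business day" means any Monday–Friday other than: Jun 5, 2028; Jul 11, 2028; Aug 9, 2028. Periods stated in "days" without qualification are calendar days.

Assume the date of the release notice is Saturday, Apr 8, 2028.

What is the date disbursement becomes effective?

Jul 8, 2028

Adding 25 calendar days to Apr 8, 2028 gives May 3, 2028, which is the last day of the objection period.
The last day of the waiting period: 8 business days after Wednesday, May 3, 2028, skipping weekends — May 4, May 5, May 8, May 9, May 10, May 11, May 12, May 15 — lands on Monday, May 15, 2028.
The date disbursement becomes effective: May 15, 2028 + 54 days = Jul 8, 2028.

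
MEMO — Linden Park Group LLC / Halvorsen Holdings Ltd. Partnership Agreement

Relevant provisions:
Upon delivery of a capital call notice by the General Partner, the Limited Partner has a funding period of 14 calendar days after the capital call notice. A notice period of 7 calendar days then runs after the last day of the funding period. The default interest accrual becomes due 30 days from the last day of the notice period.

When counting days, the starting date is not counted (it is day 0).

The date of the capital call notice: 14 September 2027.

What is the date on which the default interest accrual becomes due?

Adding 14 calendar days to 14 September 2027 gives 28 September 2027, which is the last day of the funding period.
The last day of the notice period: 7 calendar days after 28 September 2027 is 5 October 2027.
The date on which the default interest accrual becomes due: 30 calendar days after 5 October 2027 is 4 November 2027.

4 November 2027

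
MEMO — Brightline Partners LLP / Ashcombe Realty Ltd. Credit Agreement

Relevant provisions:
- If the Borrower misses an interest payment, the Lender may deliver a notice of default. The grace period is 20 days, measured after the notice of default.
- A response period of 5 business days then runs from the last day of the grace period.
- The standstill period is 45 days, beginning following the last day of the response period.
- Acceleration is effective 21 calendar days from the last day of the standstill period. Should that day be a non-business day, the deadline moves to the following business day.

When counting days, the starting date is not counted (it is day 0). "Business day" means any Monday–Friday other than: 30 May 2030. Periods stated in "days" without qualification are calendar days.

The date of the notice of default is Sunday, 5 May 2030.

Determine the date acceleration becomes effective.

8 August 2030

The last day of the grace period: 20 calendar days after 5 May 2030 is 25 May 2030.
From Saturday, 25 May 2030, 5 business days (May 27, May 28, May 29, May 31, Jun 3, skipping weekends and the listed holiday on May 30) brings us to Monday, 3 June 2030, which is the last day of the response period.
The last day of the standstill period: 45 calendar days after 3 June 2030 is 18 July 2030.
Adding 21 calendar days to 18 July 2030 gives 8 August 2030, which is the date acceleration becomes effective. 8 August 2030 is a Thursday and is not a listed holiday, so no roll-forward applies.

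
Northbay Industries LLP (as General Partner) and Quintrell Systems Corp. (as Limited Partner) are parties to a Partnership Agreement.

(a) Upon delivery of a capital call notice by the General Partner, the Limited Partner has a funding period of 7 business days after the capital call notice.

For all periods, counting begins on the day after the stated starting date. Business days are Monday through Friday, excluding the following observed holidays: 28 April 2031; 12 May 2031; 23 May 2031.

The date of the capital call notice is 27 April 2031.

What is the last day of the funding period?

The last day of the funding period: 7 business days after Sunday, 27 April 2031, skipping weekends and the listed holiday on Apr 28 — Apr 29, Apr 30, May 1, May 2, May 5, May 6, May 7 — lands on Wednesday, 7 May 2031.

7 May 2031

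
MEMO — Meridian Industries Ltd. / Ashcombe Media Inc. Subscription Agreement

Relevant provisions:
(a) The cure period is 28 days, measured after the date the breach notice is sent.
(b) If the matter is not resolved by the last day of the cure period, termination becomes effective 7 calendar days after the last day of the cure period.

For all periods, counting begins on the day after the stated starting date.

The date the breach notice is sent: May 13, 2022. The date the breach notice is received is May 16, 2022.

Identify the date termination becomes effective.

Jun 17, 2022

Adding 28 calendar days to May 13, 2022 gives Jun 10, 2022, which is the last day of the cure period.
The date termination becomes effective: Jun 10, 2022 + 7 days = Jun 17, 2022.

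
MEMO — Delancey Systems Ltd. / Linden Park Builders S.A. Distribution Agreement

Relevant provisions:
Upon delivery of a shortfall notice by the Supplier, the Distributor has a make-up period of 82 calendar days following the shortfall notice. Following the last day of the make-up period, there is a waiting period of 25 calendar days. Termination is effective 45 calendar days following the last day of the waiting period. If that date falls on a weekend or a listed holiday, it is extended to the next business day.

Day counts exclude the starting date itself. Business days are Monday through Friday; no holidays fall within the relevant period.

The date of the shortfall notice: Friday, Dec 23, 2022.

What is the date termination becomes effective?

The last day of the make-up period: 82 calendar days after Dec 23, 2022 is Mar 15, 2023.
The last day of the waiting period: Mar 15, 2023 + 25 days = Apr 9, 2023.
The date termination becomes effective: 45 calendar days after Apr 9, 2023 is May 24, 2023. May 24, 2023 is a Wednesday, so no roll-forward applies.

May 24, 2023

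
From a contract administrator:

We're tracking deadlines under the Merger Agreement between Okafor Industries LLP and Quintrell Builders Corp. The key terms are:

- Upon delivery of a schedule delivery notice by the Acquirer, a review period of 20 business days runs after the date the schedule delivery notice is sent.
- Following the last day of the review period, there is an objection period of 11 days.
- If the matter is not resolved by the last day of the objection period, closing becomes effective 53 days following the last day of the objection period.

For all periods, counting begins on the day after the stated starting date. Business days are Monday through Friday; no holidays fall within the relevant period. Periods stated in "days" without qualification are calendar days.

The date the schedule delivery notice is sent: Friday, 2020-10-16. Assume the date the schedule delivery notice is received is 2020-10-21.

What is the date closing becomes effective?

The last day of the review period: counting 20 business days from Friday, 2020-10-16 (Oct 19, Oct 20, Oct 21, Oct 22, …, Nov 11, Nov 12, Nov 13, skipping weekends) reaches Friday, 2020-11-13.
The last day of the objection period: 2020-11-13 + 11 days = 2020-11-24.
The date closing becomes effective: 2020-11-24 + 53 days = 2021-01-16.

2021-01-16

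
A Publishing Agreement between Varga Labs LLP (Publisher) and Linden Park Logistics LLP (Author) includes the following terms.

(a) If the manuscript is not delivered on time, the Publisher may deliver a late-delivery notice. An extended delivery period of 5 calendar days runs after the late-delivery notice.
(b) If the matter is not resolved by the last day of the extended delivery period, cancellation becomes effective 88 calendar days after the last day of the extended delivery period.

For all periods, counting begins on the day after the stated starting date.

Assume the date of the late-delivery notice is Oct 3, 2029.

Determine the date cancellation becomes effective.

Jan 4, 2030

The last day of the extended delivery period: Oct 3, 2029 + 5 days = Oct 8, 2029.
The date cancellation becomes effective: Oct 8, 2029 + 88 days = Jan 4, 2030.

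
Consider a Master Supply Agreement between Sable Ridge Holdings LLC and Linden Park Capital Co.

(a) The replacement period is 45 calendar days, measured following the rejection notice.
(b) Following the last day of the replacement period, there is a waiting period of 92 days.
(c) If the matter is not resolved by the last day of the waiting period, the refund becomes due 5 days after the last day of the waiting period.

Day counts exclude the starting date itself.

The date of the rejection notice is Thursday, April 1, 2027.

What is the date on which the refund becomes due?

Adding 45 calendar days to April 1, 2027 gives May 16, 2027, which is the last day of the replacement period.
The last day of the waiting period: May 16, 2027 + 92 days = August 16, 2027.
The date on which the refund becomes due: August 16, 2027 + 5 days = August 21, 2027.

August 21, 2027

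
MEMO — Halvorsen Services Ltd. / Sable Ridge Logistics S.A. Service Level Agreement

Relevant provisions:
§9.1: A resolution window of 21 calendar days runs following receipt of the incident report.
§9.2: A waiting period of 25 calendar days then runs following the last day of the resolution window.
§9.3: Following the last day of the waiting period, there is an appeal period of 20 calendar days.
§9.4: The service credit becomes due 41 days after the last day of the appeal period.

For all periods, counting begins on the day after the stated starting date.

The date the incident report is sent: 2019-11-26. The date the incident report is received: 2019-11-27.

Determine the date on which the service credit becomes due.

2020-03-13

Adding 21 calendar days to 2019-11-27 gives 2019-12-18, which is the last day of the resolution window.
The last day of the waiting period: 2019-12-18 + 25 days = 2020-01-12.
Adding 20 calendar days to 2020-01-12 gives 2020-02-01, which is the last day of the appeal period.
The date on which the service credit becomes due: 41 calendar days after 2020-02-01 is 2020-03-13.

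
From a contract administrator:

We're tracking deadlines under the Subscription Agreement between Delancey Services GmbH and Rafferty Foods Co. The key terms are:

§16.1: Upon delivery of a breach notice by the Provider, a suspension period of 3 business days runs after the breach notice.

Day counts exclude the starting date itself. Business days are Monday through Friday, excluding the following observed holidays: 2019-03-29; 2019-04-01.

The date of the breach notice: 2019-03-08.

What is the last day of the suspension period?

The last day of the suspension period: counting 3 business days from Friday, 2019-03-08 (Mar 11, Mar 12, Mar 13, skipping weekends) reaches Wednesday, 2019-03-13.

2019-03-13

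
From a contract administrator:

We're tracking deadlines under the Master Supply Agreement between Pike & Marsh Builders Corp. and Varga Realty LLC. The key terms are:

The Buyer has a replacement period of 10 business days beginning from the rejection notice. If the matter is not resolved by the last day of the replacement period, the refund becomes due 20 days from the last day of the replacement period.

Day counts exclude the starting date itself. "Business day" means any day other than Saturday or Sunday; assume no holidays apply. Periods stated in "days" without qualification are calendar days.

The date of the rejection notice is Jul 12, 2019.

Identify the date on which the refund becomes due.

The last day of the replacement period: counting 10 business days from Friday, Jul 12, 2019 (Jul 15, Jul 16, Jul 17, Jul 18, Jul 19, Jul 22, Jul 23, Jul 24, Jul 25, Jul 26, skipping weekends) reaches Friday, Jul 26, 2019.
The date on which the refund becomes due: 20 calendar days after Jul 26, 2019 is Aug 15, 2019.

Aug 15, 2019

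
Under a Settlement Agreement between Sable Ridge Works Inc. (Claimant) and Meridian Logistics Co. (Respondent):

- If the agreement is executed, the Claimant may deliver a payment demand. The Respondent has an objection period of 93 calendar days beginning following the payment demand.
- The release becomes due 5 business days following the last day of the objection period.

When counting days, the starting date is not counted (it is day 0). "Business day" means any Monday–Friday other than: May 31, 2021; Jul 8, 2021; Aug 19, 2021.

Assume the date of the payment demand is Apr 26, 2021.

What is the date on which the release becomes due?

The last day of the objection period: Apr 26, 2021 + 93 days = Jul 28, 2021.
The date on which the release becomes due: counting 5 business days from Wednesday, Jul 28, 2021 (Jul 29, Jul 30, Aug 2, Aug 3, Aug 4, skipping weekends) reaches Wednesday, Aug 4, 2021.

Aug 4, 2021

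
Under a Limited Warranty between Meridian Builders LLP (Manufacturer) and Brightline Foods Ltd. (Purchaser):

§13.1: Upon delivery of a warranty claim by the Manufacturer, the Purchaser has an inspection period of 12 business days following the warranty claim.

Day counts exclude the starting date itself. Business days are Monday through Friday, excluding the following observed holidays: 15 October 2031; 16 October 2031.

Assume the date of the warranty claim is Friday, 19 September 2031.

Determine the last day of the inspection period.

The last day of the inspection period: counting 12 business days from Friday, 19 September 2031 (Sep 22, Sep 23, Sep 24, Sep 25, …, Oct 3, Oct 6, Oct 7, skipping weekends) reaches Tuesday, 7 October 2031.

7 October 2031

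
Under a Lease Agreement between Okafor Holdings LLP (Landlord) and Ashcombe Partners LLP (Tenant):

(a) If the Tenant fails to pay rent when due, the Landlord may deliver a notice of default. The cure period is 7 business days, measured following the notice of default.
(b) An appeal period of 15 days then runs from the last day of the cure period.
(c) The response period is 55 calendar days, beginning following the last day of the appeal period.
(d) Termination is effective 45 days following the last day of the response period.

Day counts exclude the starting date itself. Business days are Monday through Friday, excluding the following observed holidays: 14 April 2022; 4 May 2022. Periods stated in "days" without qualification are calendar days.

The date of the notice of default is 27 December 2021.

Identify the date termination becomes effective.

The last day of the cure period: counting 7 business days from Monday, 27 December 2021 (Dec 28, Dec 29, Dec 30, Dec 31, Jan 3, Jan 4, Jan 5, skipping weekends) reaches Wednesday, 5 January 2022.
Adding 15 calendar days to 5 January 2022 gives 20 January 2022, which is the last day of the appeal period.
Adding 55 calendar days to 20 January 2022 gives 16 March 2022, which is the last day of the response period.
Adding 45 calendar days to 16 March 2022 gives 30 April 2022, which is the date termination becomes effective.

30 April 2022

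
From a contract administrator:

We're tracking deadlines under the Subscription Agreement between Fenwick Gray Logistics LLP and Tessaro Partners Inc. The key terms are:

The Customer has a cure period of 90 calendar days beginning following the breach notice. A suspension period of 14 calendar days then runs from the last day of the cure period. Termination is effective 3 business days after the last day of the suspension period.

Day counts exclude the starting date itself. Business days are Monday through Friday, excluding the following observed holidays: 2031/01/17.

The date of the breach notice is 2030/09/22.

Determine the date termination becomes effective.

The last day of the cure period: 90 calendar days after 2030/09/22 is 2030/12/21.
The last day of the suspension period: 14 calendar days after 2030/12/21 is 2031/01/04.
The date termination becomes effective: 3 business days after Saturday, 2031/01/04, skipping weekends — Jan 6, Jan 7, Jan 8 — lands on Wednesday, 2031/01/08.

2031/01/08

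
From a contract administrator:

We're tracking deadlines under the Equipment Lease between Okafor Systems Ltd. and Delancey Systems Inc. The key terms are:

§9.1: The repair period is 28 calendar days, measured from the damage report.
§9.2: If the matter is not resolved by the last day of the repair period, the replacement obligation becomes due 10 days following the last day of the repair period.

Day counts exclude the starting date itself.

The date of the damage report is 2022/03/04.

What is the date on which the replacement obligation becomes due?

2022/04/11

Adding 28 calendar days to 2022/03/04 gives 2022/04/01, which is the last day of the repair period.
Adding 10 calendar days to 2022/04/01 gives 2022/04/11, which is the date on which the replacement obligation becomes due.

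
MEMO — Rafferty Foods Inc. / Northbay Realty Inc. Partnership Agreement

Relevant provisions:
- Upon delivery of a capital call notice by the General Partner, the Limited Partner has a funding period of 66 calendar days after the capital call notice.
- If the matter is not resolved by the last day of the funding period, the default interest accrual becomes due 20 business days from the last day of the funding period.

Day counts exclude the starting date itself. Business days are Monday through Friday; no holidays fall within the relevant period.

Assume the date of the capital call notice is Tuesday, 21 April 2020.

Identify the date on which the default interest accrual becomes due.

The last day of the funding period: 21 April 2020 + 66 days = 26 June 2020.
The date on which the default interest accrual becomes due: 20 business days after Friday, 26 June 2020, skipping weekends — Jun 29, Jun 30, Jul 1, Jul 2, …, Jul 22, Jul 23, Jul 24 — lands on Friday, 24 July 2020.

24 July 2020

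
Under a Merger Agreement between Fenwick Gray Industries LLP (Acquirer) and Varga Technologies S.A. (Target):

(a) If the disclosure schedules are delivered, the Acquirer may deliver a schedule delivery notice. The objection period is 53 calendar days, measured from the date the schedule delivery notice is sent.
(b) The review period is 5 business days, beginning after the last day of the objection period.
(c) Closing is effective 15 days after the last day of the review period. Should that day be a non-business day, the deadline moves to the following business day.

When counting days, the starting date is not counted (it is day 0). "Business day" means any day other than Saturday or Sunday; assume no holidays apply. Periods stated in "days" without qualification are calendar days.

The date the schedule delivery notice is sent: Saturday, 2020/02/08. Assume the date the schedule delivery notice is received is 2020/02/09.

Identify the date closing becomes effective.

The last day of the objection period: 2020/02/08 + 53 days = 2020/04/01.
The last day of the review period: counting 5 business days from Wednesday, 2020/04/01 (Apr 2, Apr 3, Apr 6, Apr 7, Apr 8, skipping weekends) reaches Wednesday, 2020/04/08.
The date closing becomes effective: 2020/04/08 + 15 days = 2020/04/23. 2020/04/23 is a Thursday, so no roll-forward applies.

2020/04/23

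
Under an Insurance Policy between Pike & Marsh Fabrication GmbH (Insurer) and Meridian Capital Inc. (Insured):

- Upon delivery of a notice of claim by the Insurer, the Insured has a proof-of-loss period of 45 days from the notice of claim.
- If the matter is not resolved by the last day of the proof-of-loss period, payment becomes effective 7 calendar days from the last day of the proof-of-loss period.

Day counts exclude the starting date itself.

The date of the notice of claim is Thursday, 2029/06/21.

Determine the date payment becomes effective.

2029/08/12

The last day of the proof-of-loss period: 45 calendar days after 2029/06/21 is 2029/08/05.
Adding 7 calendar days to 2029/08/05 gives 2029/08/12, which is the date payment becomes effective.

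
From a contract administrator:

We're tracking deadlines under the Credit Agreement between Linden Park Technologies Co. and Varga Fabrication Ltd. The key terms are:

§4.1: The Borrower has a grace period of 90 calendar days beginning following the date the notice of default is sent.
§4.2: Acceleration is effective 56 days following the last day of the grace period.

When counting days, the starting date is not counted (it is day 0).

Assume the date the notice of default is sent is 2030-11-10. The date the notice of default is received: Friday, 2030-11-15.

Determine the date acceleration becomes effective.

2031-04-05

Adding 90 calendar days to 2030-11-10 gives 2031-02-08, which is the last day of the grace period.
Adding 56 calendar days to 2031-02-08 gives 2031-04-05, which is the date acceleration becomes effective.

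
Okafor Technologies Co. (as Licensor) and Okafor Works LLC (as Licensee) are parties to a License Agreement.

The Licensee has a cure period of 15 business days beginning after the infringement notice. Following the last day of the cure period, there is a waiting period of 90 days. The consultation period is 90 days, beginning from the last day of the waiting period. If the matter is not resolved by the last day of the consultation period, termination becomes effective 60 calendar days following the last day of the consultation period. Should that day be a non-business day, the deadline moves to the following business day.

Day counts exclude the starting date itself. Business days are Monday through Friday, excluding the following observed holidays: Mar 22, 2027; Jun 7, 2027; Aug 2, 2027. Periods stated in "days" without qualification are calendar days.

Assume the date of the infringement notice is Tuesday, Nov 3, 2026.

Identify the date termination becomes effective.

The last day of the cure period: 15 business days after Tuesday, Nov 3, 2026, skipping weekends — Nov 4, Nov 5, Nov 6, Nov 9, …, Nov 20, Nov 23, Nov 24 — lands on Tuesday, Nov 24, 2026.
The last day of the waiting period: 90 calendar days after Nov 24, 2026 is Feb 22, 2027.
The last day of the consultation period: 90 calendar days after Feb 22, 2027 is May 23, 2027.
The date termination becomes effective: 60 calendar days after May 23, 2027 is Jul 22, 2027. Jul 22, 2027 is a Thursday and is not a listed holiday, so no roll-forward applies.

Jul 22, 2027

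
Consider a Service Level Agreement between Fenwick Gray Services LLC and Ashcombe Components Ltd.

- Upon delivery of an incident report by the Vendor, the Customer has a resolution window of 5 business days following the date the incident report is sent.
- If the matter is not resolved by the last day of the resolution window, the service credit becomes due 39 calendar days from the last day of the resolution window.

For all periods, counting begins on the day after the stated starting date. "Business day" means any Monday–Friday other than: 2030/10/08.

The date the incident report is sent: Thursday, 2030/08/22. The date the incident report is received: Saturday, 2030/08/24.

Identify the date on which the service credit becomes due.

2030/10/07

From Thursday, 2030/08/22, 5 business days (Aug 23, Aug 26, Aug 27, Aug 28, Aug 29, skipping weekends) brings us to Thursday, 2030/08/29, which is the last day of the resolution window.
The date on which the service credit becomes due: 2030/08/29 + 39 days = 2030/10/07.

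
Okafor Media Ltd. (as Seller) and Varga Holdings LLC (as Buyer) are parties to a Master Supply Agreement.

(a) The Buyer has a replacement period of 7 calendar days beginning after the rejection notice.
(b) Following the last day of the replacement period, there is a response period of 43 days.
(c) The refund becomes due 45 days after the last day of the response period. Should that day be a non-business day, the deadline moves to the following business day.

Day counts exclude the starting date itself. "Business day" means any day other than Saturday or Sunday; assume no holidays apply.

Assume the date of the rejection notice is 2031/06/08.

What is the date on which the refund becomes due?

Adding 7 calendar days to 2031/06/08 gives 2031/06/15, which is the last day of the replacement period.
The last day of the response period: 2031/06/15 + 43 days = 2031/07/28.
The date on which the refund becomes due: 2031/07/28 + 45 days = 2031/09/11. 2031/09/11 is a Thursday, so no roll-forward applies.

2031/09/11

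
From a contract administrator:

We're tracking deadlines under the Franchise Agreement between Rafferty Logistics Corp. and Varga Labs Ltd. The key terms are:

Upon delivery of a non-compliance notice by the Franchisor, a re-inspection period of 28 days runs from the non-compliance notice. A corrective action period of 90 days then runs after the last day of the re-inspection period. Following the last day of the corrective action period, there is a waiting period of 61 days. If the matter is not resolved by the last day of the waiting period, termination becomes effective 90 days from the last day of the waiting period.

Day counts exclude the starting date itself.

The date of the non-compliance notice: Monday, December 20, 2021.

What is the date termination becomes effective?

September 15, 2022

The last day of the re-inspection period: 28 calendar days after December 20, 2021 is January 17, 2022.
Adding 90 calendar days to January 17, 2022 gives April 17, 2022, which is the last day of the corrective action period.
The last day of the waiting period: 61 calendar days after April 17, 2022 is June 17, 2022.
The date termination becomes effective: 90 calendar days after June 17, 2022 is September 15, 2022.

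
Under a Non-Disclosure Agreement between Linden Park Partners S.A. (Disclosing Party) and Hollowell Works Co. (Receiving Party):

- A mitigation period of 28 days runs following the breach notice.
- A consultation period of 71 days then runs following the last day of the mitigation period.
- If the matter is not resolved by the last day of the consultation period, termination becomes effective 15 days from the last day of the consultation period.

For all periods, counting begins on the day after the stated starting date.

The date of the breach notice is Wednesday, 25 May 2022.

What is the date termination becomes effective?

Adding 28 calendar days to 25 May 2022 gives 22 June 2022, which is the last day of the mitigation period.
Adding 71 calendar days to 22 June 2022 gives 1 September 2022, which is the last day of the consultation period.
The date termination becomes effective: 1 September 2022 + 15 days = 16 September 2022.

16 September 2022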